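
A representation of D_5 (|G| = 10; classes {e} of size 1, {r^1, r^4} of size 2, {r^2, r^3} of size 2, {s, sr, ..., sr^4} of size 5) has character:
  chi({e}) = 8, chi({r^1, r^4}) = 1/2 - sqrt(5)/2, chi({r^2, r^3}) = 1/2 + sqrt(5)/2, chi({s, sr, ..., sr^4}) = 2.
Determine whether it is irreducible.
Not irreducible (reducible): <chi, chi> = 9 > 1.

<chi, chi> = (1/|G|) sum_C |C| * |chi(C)|^2 = (1/10)[1*|8|^2 + 2*|1/2 - sqrt(5)/2|^2 + 2*|1/2 + sqrt(5)/2|^2 + 5*|2|^2]
  = (1/10)[(64) + (3 - sqrt(5)) + (sqrt(5) + 3) + (20)] = 90/10 = 9.
A character is irreducible iff <chi, chi> = 1, so this representation is reducible.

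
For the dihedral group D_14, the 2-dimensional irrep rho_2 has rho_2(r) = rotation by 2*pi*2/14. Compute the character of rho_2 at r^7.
chi_{rho_2}(r^7) = 2*cos(2*pi*2*7/14) = 2

Reasoning: rho_2(r^7) is rotation by angle 2*pi*2*7/14, whose trace is 2*cos(2*pi*2*7/14) = 2.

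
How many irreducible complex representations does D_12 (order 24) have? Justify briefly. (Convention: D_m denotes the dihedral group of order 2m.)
9

Justification: The number of irreducible complex representations of a finite group equals its number of conjugacy classes. D_12 has 9 conjugacy classes (n/2 + 3 for n even), so D_12 (order 24) has exactly 9 irreducible complex representations.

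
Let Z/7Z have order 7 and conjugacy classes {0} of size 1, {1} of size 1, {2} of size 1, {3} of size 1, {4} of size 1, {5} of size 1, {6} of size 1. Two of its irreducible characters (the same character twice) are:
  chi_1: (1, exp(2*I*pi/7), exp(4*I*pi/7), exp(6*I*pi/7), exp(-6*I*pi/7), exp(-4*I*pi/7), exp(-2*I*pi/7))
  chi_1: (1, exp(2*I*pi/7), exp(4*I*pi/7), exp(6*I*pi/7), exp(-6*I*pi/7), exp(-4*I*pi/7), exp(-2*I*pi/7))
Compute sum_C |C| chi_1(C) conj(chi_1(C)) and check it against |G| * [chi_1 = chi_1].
Sum = 7 = |G| = 7; so <chi_1, chi_1> = 1 (norm-1 confirms irreducibility).

Why: Compute term by term over conjugacy classes (|C| * chi_1(C) * conj(chi_1(C))):
  1*(1)*conj(1) + 1*(exp(2*I*pi/7))*conj(exp(2*I*pi/7)) + 1*(exp(4*I*pi/7))*conj(exp(4*I*pi/7)) + 1*(exp(6*I*pi/7))*conj(exp(6*I*pi/7)) + 1*(exp(-6*I*pi/7))*conj(exp(-6*I*pi/7)) + 1*(exp(-4*I*pi/7))*conj(exp(-4*I*pi/7)) + 1*(exp(-2*I*pi/7))*conj(exp(-2*I*pi/7))
  = (1) + (1) + (1) + (1) + (1) + (1) + (1)
  = 7.
(Exp terms are combined using exp(i*s)*conj(exp(i*t)) = exp(i*(s-t)), and sums of them are collapsed using the identity that for every m > 1 the m distinct m-th roots of unity sum to 0, e.g. 1 + exp(2*I*pi/3) + exp(-2*I*pi/3) = 0.)
Dividing by |G| = 7 gives 7/7 = 1, matching the row-orthogonality relation <chi_1, chi_1> = [chi_1 = chi_1].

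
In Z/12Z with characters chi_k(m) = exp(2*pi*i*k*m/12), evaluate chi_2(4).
chi_2(4) = zeta_12^8 = exp(-2*I*pi/3)

Reasoning: chi_2(4) = zeta_12^(2*4) = zeta_12^8. Since zeta_12^12 = 1, this equals zeta_12^8 = exp(2*pi*i*8/12) = exp(-2*I*pi/3).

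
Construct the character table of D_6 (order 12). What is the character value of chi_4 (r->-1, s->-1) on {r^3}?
Conjugacy classes: {e} of size 1, {r^3} of size 1, {r^1, r^5} of size 2, {r^2, r^4} of size 2, {s, sr^2, ...} of size 3, {sr, sr^3, ...} of size 3.
Character table:
  irrep \ class              {e} (size 1)  {r^3} (size 1)  {r^1, r^5} (size 2)  {r^2, r^4} (size 2)  {s, sr^2, ...} (size 3)  {sr, sr^3, ...} (size 3)
  chi_1 (triv)               1             1               1                    1                    1                        1                       
  chi_2 (sign: r->1, s->-1)  1             1               1                    1                    -1                       -1                      
  chi_3 (r->-1, s->1)        1             -1              -1                   1                    1                        -1                      
  chi_4 (r->-1, s->-1)       1             -1              -1                   1                    -1                       1                       
  chi_5 (2d, j=1)            2             -2              1                    -1                   0                        0                       
  chi_6 (2d, j=2)            2             2               -1                   -1                   0                        0                       

Spot check: chi_4 (r->-1, s->-1) on {r^3} = -1.

Reasoning: D_6 has order 2*6 = 12 with 6 conjugacy classes, hence 6 irreducibles. Sum of squared dims 1 + 1 + 1 + 1 + 4 + 4 = 12 = |G|. Linear characters come from the abelianisation; the 2-dimensional irreps have character r^k -> 2*cos(2*pi*j*k/6), reflections -> 0.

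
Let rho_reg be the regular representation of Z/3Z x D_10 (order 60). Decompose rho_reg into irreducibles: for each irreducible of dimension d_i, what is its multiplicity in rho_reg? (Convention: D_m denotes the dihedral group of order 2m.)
Each irreducible V_i of dimension d_i appears with multiplicity d_i, i.e. rho_reg = (direct sum over all irreducibles V_i) d_i V_i. The irreducible dimensions for Z/3Z x D_10 are 1, 1, 1, 1, 1, 1, 1, 1, 1, 1, 1, 1, 2, 2, 2, 2, 2, 2, 2, 2, 2, 2, 2, 2: 12 irreducibles of dimension 1, each with multiplicity 1; 12 irreducibles of dimension 2, each with multiplicity 2. Total dimension 12*1*1 + 12*2*2 = 60 = |G|.

Explanation: General theorem: in the regular representation of a finite group G, each irreducible appears with multiplicity equal to its dimension. Check: dim(rho_reg) = sum d_i^2 = 1 + 1 + 1 + 1 + 1 + 1 + 1 + 1 + 1 + 1 + 1 + 1 + 4 + 4 + 4 + 4 + 4 + 4 + 4 + 4 + 4 + 4 + 4 + 4 = 60 = |G|.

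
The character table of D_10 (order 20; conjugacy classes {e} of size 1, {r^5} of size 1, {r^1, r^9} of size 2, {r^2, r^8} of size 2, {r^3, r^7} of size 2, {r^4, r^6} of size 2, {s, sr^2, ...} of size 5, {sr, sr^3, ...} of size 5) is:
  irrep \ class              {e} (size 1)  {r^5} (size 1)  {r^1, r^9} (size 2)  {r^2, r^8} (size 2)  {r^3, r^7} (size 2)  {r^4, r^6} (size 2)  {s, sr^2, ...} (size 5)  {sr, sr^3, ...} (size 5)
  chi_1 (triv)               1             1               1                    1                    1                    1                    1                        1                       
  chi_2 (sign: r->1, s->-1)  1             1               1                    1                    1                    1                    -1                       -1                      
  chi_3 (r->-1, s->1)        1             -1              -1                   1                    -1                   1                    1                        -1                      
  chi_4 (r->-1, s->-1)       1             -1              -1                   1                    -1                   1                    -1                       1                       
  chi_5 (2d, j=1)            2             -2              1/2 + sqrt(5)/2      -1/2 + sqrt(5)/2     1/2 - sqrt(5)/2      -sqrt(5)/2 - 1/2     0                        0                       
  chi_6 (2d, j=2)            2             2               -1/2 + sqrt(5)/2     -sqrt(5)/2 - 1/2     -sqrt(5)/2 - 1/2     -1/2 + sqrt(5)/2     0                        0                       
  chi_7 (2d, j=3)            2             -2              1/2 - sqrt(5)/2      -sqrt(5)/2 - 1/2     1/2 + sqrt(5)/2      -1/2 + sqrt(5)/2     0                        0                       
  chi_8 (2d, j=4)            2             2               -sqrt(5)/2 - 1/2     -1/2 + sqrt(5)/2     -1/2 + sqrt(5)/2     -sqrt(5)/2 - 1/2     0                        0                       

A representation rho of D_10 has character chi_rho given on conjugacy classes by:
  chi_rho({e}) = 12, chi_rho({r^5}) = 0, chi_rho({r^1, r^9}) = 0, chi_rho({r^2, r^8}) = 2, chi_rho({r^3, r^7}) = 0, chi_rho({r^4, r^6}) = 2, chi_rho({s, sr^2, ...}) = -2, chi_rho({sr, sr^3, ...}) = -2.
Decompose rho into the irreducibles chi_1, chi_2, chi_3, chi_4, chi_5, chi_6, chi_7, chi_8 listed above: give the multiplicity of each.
Multiplicities: chi_1: 0, chi_2: 2, chi_3: 1, chi_4: 1, chi_5: 1, chi_6: 1, chi_7: 1, chi_8: 1.

Argument: Use <chi_rho, chi> = (1/|G|) sum_C |C| * chi_rho(C) * conj(chi(C)) with |G| = 20 for each irreducible chi in the table:
  <chi_rho, chi_1> = (1/20)[1*(12)*conj(1) + 1*(0)*conj(1) + 2*(0)*conj(1) + 2*(2)*conj(1) + 2*(0)*conj(1) + 2*(2)*conj(1) + 5*(-2)*conj(1) + 5*(-2)*conj(1)]
      = (1/20)[(12) + (0) + (0) + (4) + (0) + (4) + (-10) + (-10)] = 0/20 = 0
  <chi_rho, chi_2> = (1/20)[1*(12)*conj(1) + 1*(0)*conj(1) + 2*(0)*conj(1) + 2*(2)*conj(1) + 2*(0)*conj(1) + 2*(2)*conj(1) + 5*(-2)*conj(-1) + 5*(-2)*conj(-1)]
      = (1/20)[(12) + (0) + (0) + (4) + (0) + (4) + (10) + (10)] = 40/20 = 2
  <chi_rho, chi_3> = (1/20)[1*(12)*conj(1) + 1*(0)*conj(-1) + 2*(0)*conj(-1) + 2*(2)*conj(1) + 2*(0)*conj(-1) + 2*(2)*conj(1) + 5*(-2)*conj(1) + 5*(-2)*conj(-1)]
      = (1/20)[(12) + (0) + (0) + (4) + (0) + (4) + (-10) + (10)] = 20/20 = 1
  <chi_rho, chi_4> = (1/20)[1*(12)*conj(1) + 1*(0)*conj(-1) + 2*(0)*conj(-1) + 2*(2)*conj(1) + 2*(0)*conj(-1) + 2*(2)*conj(1) + 5*(-2)*conj(-1) + 5*(-2)*conj(1)]
      = (1/20)[(12) + (0) + (0) + (4) + (0) + (4) + (10) + (-10)] = 20/20 = 1
  <chi_rho, chi_5> = (1/20)[1*(12)*conj(2) + 1*(0)*conj(-2) + 2*(0)*conj(1/2 + sqrt(5)/2) + 2*(2)*conj(-1/2 + sqrt(5)/2) + 2*(0)*conj(1/2 - sqrt(5)/2) + 2*(2)*conj(-sqrt(5)/2 - 1/2) + 5*(-2)*conj(0) + 5*(-2)*conj(0)]
      = (1/20)[(24) + (0) + (0) + (-2 + 2*sqrt(5)) + (0) + (-2*sqrt(5) - 2) + (0) + (0)] = 20/20 = 1
  <chi_rho, chi_6> = (1/20)[1*(12)*conj(2) + 1*(0)*conj(2) + 2*(0)*conj(-1/2 + sqrt(5)/2) + 2*(2)*conj(-sqrt(5)/2 - 1/2) + 2*(0)*conj(-sqrt(5)/2 - 1/2) + 2*(2)*conj(-1/2 + sqrt(5)/2) + 5*(-2)*conj(0) + 5*(-2)*conj(0)]
      = (1/20)[(24) + (0) + (0) + (-2*sqrt(5) - 2) + (0) + (-2 + 2*sqrt(5)) + (0) + (0)] = 20/20 = 1
  <chi_rho, chi_7> = (1/20)[1*(12)*conj(2) + 1*(0)*conj(-2) + 2*(0)*conj(1/2 - sqrt(5)/2) + 2*(2)*conj(-sqrt(5)/2 - 1/2) + 2*(0)*conj(1/2 + sqrt(5)/2) + 2*(2)*conj(-1/2 + sqrt(5)/2) + 5*(-2)*conj(0) + 5*(-2)*conj(0)]
      = (1/20)[(24) + (0) + (0) + (-2*sqrt(5) - 2) + (0) + (-2 + 2*sqrt(5)) + (0) + (0)] = 20/20 = 1
  <chi_rho, chi_8> = (1/20)[1*(12)*conj(2) + 1*(0)*conj(2) + 2*(0)*conj(-sqrt(5)/2 - 1/2) + 2*(2)*conj(-1/2 + sqrt(5)/2) + 2*(0)*conj(-1/2 + sqrt(5)/2) + 2*(2)*conj(-sqrt(5)/2 - 1/2) + 5*(-2)*conj(0) + 5*(-2)*conj(0)]
      = (1/20)[(24) + (0) + (0) + (-2 + 2*sqrt(5)) + (0) + (-2*sqrt(5) - 2) + (0) + (0)] = 20/20 = 1
Dimension check: dim(rho) = sum (mult * dim) = 0*1 + 2*1 + 1*1 + 1*1 + 1*2 + 1*2 + 1*2 + 1*2 = 12 = chi_rho(e) = 12.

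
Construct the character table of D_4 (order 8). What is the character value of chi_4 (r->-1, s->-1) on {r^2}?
Conjugacy classes: {e} of size 1, {r^2} of size 1, {r^1, r^3} of size 2, {s, sr^2, ...} of size 2, {sr, sr^3, ...} of size 2.
Character table:
  irrep \ class              {e} (size 1)  {r^2} (size 1)  {r^1, r^3} (size 2)  {s, sr^2, ...} (size 2)  {sr, sr^3, ...} (size 2)
  chi_1 (triv)               1             1               1                    1                        1                       
  chi_2 (sign: r->1, s->-1)  1             1               1                    -1                       -1                      
  chi_3 (r->-1, s->1)        1             1               -1                   1                        -1                      
  chi_4 (r->-1, s->-1)       1             1               -1                   -1                       1                       
  chi_5 (2d, j=1)            2             -2              0                    0                        0                       

Spot check: chi_4 (r->-1, s->-1) on {r^2} = 1.

Reasoning: D_4 has order 2*4 = 8 with 5 conjugacy classes, hence 5 irreducibles. Sum of squared dims 1 + 1 + 1 + 1 + 4 = 8 = |G|. Linear characters come from the abelianisation; the 2-dimensional irreps have character r^k -> 2*cos(2*pi*j*k/4), reflections -> 0.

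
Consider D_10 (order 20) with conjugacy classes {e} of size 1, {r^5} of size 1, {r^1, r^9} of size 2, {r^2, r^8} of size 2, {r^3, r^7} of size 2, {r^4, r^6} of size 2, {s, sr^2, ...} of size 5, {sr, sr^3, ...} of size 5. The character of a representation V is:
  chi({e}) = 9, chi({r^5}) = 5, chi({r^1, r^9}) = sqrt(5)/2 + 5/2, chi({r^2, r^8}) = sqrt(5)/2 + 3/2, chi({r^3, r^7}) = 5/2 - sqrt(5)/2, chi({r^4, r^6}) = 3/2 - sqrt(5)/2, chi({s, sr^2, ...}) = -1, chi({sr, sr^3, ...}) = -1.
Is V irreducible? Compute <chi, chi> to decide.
Not irreducible (reducible): <chi, chi> = 8 > 1.

Explanation: <chi, chi> = (1/|G|) sum_C |C| * |chi(C)|^2 = (1/20)[1*|9|^2 + 1*|5|^2 + 2*|sqrt(5)/2 + 5/2|^2 + 2*|sqrt(5)/2 + 3/2|^2 + 2*|5/2 - sqrt(5)/2|^2 + 2*|3/2 - sqrt(5)/2|^2 + 5*|-1|^2 + 5*|-1|^2]
  = (1/20)[(81) + (25) + (5*sqrt(5) + 15) + (3*sqrt(5) + 7) + (15 - 5*sqrt(5)) + (7 - 3*sqrt(5)) + (5) + (5)] = 160/20 = 8.
A character is irreducible iff <chi, chi> = 1, so this representation is reducible.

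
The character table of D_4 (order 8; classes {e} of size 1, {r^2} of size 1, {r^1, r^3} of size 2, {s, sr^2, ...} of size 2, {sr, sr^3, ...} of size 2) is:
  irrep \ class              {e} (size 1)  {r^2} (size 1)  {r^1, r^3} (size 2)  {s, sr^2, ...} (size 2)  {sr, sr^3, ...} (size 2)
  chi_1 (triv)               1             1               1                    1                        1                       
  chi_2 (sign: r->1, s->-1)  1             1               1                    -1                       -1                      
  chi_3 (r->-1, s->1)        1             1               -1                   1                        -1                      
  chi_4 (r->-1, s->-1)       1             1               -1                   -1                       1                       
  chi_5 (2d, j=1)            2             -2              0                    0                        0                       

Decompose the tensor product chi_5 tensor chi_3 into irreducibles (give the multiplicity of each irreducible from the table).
chi_5 tensor chi_3 = chi_5 (all other irreducibles have multiplicity 0).

Justification: The character of a tensor product is the pointwise product (chi_5 * chi_3)(C) = chi_5(C) * chi_3(C):
  {e}: (2)*(1), {r^2}: (-2)*(1), {r^1, r^3}: (0)*(-1), {s, sr^2, ...}: (0)*(1), {sr, sr^3, ...}: (0)*(-1)
so (chi_5 * chi_3) takes values
  {e} -> 2, {r^2} -> -2, {r^1, r^3} -> 0, {s, sr^2, ...} -> 0, {sr, sr^3, ...} -> 0.
Now take the inner product of this character with each irreducible chi from the table, <chi_5*chi_3, chi> = (1/8) sum_C |C| (chi_5*chi_3)(C) conj(chi(C)):
  <chi_5*chi_3, chi_1> = (1/8)[1*(2)*conj(1) + 1*(-2)*conj(1) + 2*(0)*conj(1) + 2*(0)*conj(1) + 2*(0)*conj(1)]
      = (1/8)[(2) + (-2) + (0) + (0) + (0)] = 0/8 = 0
  <chi_5*chi_3, chi_2> = (1/8)[1*(2)*conj(1) + 1*(-2)*conj(1) + 2*(0)*conj(1) + 2*(0)*conj(-1) + 2*(0)*conj(-1)]
      = (1/8)[(2) + (-2) + (0) + (0) + (0)] = 0/8 = 0
  <chi_5*chi_3, chi_3> = (1/8)[1*(2)*conj(1) + 1*(-2)*conj(1) + 2*(0)*conj(-1) + 2*(0)*conj(1) + 2*(0)*conj(-1)]
      = (1/8)[(2) + (-2) + (0) + (0) + (0)] = 0/8 = 0
  <chi_5*chi_3, chi_4> = (1/8)[1*(2)*conj(1) + 1*(-2)*conj(1) + 2*(0)*conj(-1) + 2*(0)*conj(-1) + 2*(0)*conj(1)]
      = (1/8)[(2) + (-2) + (0) + (0) + (0)] = 0/8 = 0
  <chi_5*chi_3, chi_5> = (1/8)[1*(2)*conj(2) + 1*(-2)*conj(-2) + 2*(0)*conj(0) + 2*(0)*conj(0) + 2*(0)*conj(0)]
      = (1/8)[(4) + (4) + (0) + (0) + (0)] = 8/8 = 1
Hence the multiplicities are chi_5: 1. Dimension check: dim(chi_5)*dim(chi_3) = 2*1 = 2 and sum (mult * dim) = 1*2 = 2.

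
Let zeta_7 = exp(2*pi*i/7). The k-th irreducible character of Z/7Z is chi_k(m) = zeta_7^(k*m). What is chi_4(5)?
chi_4(5) = zeta_7^20 = exp(-2*I*pi/7)

Proof sketch: chi_4(5) = zeta_7^(4*5) = zeta_7^20. Since zeta_7^7 = 1, this equals zeta_7^6 = exp(2*pi*i*6/7) = exp(-2*I*pi/7).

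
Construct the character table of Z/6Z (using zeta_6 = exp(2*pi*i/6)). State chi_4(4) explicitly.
Character table of Z/6Z (irreps indexed chi_0,...,chi_5 with chi_k(m) = zeta_6^(k*m), zeta_6 = exp(2*pi*i/6)):
  irrep \ class  {0} (size 1)  {1} (size 1)    {2} (size 1)    {3} (size 1)  {4} (size 1)    {5} (size 1)  
  chi_0          1             1               1               1             1               1             
  chi_1          1             exp(I*pi/3)     exp(2*I*pi/3)   -1            exp(-2*I*pi/3)  exp(-I*pi/3)  
  chi_2          1             exp(2*I*pi/3)   exp(-2*I*pi/3)  1             exp(2*I*pi/3)   exp(-2*I*pi/3)
  chi_3          1             -1              1               -1            1               -1            
  chi_4          1             exp(-2*I*pi/3)  exp(2*I*pi/3)   1             exp(-2*I*pi/3)  exp(2*I*pi/3) 
  chi_5          1             exp(-I*pi/3)    exp(-2*I*pi/3)  -1            exp(2*I*pi/3)   exp(I*pi/3)   

Spot check: chi_4(4) = zeta_6^(4*4) = zeta_6^16 = exp(-2*I*pi/3).

Argument: Z/6Z is abelian, so all 6 irreducible complex representations are 1-dimensional. They are given by chi_k(m) = zeta_6^(k*m) for k = 0,...,5. Row orthogonality: sum_m chi_k(m) conj(chi_l(m)) = 6 * [k = l].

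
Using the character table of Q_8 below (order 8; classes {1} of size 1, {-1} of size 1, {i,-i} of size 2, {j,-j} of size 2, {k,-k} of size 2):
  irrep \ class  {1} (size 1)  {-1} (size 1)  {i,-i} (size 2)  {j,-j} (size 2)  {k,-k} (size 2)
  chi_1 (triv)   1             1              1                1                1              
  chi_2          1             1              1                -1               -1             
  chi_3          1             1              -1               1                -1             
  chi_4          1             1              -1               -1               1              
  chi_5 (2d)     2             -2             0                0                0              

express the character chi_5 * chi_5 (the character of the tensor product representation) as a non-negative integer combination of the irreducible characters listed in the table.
chi_5 tensor chi_5 = chi_1 + chi_2 + chi_3 + chi_4 (all other irreducibles have multiplicity 0).

Argument: The character of a tensor product is the pointwise product (chi_5 * chi_5)(C) = chi_5(C) * chi_5(C):
  {1}: (2)*(2), {-1}: (-2)*(-2), {i,-i}: (0)*(0), {j,-j}: (0)*(0), {k,-k}: (0)*(0)
so (chi_5 * chi_5) takes values
  {1} -> 4, {-1} -> 4, {i,-i} -> 0, {j,-j} -> 0, {k,-k} -> 0.
Now take the inner product of this character with each irreducible chi from the table, <chi_5*chi_5, chi> = (1/8) sum_C |C| (chi_5*chi_5)(C) conj(chi(C)):
  <chi_5*chi_5, chi_1> = (1/8)[1*(4)*conj(1) + 1*(4)*conj(1) + 2*(0)*conj(1) + 2*(0)*conj(1) + 2*(0)*conj(1)]
      = (1/8)[(4) + (4) + (0) + (0) + (0)] = 8/8 = 1
  <chi_5*chi_5, chi_2> = (1/8)[1*(4)*conj(1) + 1*(4)*conj(1) + 2*(0)*conj(1) + 2*(0)*conj(-1) + 2*(0)*conj(-1)]
      = (1/8)[(4) + (4) + (0) + (0) + (0)] = 8/8 = 1
  <chi_5*chi_5, chi_3> = (1/8)[1*(4)*conj(1) + 1*(4)*conj(1) + 2*(0)*conj(-1) + 2*(0)*conj(1) + 2*(0)*conj(-1)]
      = (1/8)[(4) + (4) + (0) + (0) + (0)] = 8/8 = 1
  <chi_5*chi_5, chi_4> = (1/8)[1*(4)*conj(1) + 1*(4)*conj(1) + 2*(0)*conj(-1) + 2*(0)*conj(-1) + 2*(0)*conj(1)]
      = (1/8)[(4) + (4) + (0) + (0) + (0)] = 8/8 = 1
  <chi_5*chi_5, chi_5> = (1/8)[1*(4)*conj(2) + 1*(4)*conj(-2) + 2*(0)*conj(0) + 2*(0)*conj(0) + 2*(0)*conj(0)]
      = (1/8)[(8) + (-8) + (0) + (0) + (0)] = 0/8 = 0
Hence the multiplicities are chi_1: 1, chi_2: 1, chi_3: 1, chi_4: 1. Dimension check: dim(chi_5)*dim(chi_5) = 2*2 = 4 and sum (mult * dim) = 1*1 + 1*1 + 1*1 + 1*1 = 4.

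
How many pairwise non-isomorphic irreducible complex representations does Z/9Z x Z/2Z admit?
18

Solution. The number of irreducible complex representations of a finite group equals its number of conjugacy classes. Z/9Z x Z/2Z is abelian of order 18, so every element is its own conjugacy class: 18 classes, so Z/9Z x Z/2Z (order 18) has exactly 18 irreducible complex representations.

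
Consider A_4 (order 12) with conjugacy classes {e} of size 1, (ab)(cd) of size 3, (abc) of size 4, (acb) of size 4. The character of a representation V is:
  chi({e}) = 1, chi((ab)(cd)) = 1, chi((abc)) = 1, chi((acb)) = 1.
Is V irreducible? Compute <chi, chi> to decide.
Irreducible: <chi, chi> = 1.

Explanation: <chi, chi> = (1/|G|) sum_C |C| * |chi(C)|^2 = (1/12)[1*|1|^2 + 3*|1|^2 + 4*|1|^2 + 4*|1|^2]
  = (1/12)[(1) + (3) + (4) + (4)] = 12/12 = 1.
(Exp terms are combined using exp(i*s)*conj(exp(i*t)) = exp(i*(s-t)), and sums of them are collapsed using the identity that for every m > 1 the m distinct m-th roots of unity sum to 0, e.g. 1 + exp(2*I*pi/3) + exp(-2*I*pi/3) = 0.)
A character is irreducible iff <chi, chi> = 1, so this representation is irreducible.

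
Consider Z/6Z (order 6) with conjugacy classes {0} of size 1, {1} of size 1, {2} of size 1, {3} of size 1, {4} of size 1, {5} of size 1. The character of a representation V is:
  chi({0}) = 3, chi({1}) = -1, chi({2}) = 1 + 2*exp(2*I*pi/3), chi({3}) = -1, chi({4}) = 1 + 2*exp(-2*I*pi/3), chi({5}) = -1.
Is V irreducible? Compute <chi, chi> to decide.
Not irreducible (reducible): <chi, chi> = 3 > 1.

Why: <chi, chi> = (1/|G|) sum_C |C| * |chi(C)|^2 = (1/6)[1*|3|^2 + 1*|-1|^2 + 1*|1 + 2*exp(2*I*pi/3)|^2 + 1*|-1|^2 + 1*|1 + 2*exp(-2*I*pi/3)|^2 + 1*|-1|^2]
  = (1/6)[(9) + (1) + (3) + (1) + (3) + (1)] = 18/6 = 3.
(Exp terms are combined using exp(i*s)*conj(exp(i*t)) = exp(i*(s-t)), and sums of them are collapsed using the identity that for every m > 1 the m distinct m-th roots of unity sum to 0, e.g. 1 + exp(2*I*pi/3) + exp(-2*I*pi/3) = 0.)
A character is irreducible iff <chi, chi> = 1, so this representation is reducible.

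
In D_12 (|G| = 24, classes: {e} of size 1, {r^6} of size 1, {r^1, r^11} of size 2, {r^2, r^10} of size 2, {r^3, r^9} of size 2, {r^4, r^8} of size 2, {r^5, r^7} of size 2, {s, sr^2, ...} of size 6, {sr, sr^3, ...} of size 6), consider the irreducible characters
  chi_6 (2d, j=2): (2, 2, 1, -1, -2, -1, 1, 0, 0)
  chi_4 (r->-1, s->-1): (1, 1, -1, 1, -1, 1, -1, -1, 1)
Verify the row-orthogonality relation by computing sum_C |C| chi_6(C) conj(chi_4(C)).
Sum = 0; so <chi_6, chi_4> = 0 (distinct irreducibles are orthogonal).

Proof sketch: Compute term by term over conjugacy classes (|C| * chi_6(C) * conj(chi_4(C))):
  1*(2)*conj(1) + 1*(2)*conj(1) + 2*(1)*conj(-1) + 2*(-1)*conj(1) + 2*(-2)*conj(-1) + 2*(-1)*conj(1) + 2*(1)*conj(-1) + 6*(0)*conj(-1) + 6*(0)*conj(1)
  = (2) + (2) + (-2) + (-2) + (4) + (-2) + (-2) + (0) + (0)
  = 0.
Dividing by |G| = 24 gives 0/24 = 0, matching the row-orthogonality relation <chi_6, chi_4> = [chi_6 = chi_4].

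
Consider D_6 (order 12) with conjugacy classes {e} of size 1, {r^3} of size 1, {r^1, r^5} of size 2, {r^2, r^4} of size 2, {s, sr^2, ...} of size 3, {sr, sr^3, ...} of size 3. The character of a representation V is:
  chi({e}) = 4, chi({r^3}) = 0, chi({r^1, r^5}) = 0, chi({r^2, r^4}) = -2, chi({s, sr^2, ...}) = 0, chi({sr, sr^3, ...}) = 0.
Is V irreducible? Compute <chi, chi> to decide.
Not irreducible (reducible): <chi, chi> = 2 > 1.

Reasoning: <chi, chi> = (1/|G|) sum_C |C| * |chi(C)|^2 = (1/12)[1*|4|^2 + 1*|0|^2 + 2*|0|^2 + 2*|-2|^2 + 3*|0|^2 + 3*|0|^2]
  = (1/12)[(16) + (0) + (0) + (8) + (0) + (0)] = 24/12 = 2.
A character is irreducible iff <chi, chi> = 1, so this representation is reducible.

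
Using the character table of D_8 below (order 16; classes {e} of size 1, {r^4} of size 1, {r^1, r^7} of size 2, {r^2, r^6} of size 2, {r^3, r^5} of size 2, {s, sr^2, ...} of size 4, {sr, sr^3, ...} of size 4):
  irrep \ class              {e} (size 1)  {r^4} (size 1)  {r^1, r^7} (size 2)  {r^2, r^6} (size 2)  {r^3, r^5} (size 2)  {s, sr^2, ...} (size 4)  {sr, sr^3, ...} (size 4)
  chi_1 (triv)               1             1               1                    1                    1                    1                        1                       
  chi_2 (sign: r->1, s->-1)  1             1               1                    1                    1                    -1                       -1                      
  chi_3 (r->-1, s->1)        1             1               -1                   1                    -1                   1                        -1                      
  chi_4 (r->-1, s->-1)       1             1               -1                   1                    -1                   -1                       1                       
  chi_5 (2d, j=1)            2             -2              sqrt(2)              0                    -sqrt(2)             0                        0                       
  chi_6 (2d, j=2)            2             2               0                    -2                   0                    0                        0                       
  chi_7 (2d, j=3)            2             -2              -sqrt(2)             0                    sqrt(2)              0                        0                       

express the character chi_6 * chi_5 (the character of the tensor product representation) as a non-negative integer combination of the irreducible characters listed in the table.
chi_6 tensor chi_5 = chi_5 + chi_7 (all other irreducibles have multiplicity 0).

The character of a tensor product is the pointwise product (chi_6 * chi_5)(C) = chi_6(C) * chi_5(C):
  {e}: (2)*(2), {r^4}: (2)*(-2), {r^1, r^7}: (0)*(sqrt(2)), {r^2, r^6}: (-2)*(0), {r^3, r^5}: (0)*(-sqrt(2)), {s, sr^2, ...}: (0)*(0), {sr, sr^3, ...}: (0)*(0)
so (chi_6 * chi_5) takes values
  {e} -> 4, {r^4} -> -4, {r^1, r^7} -> 0, {r^2, r^6} -> 0, {r^3, r^5} -> 0, {s, sr^2, ...} -> 0, {sr, sr^3, ...} -> 0.
Now take the inner product of this character with each irreducible chi from the table, <chi_6*chi_5, chi> = (1/16) sum_C |C| (chi_6*chi_5)(C) conj(chi(C)):
  <chi_6*chi_5, chi_1> = (1/16)[1*(4)*conj(1) + 1*(-4)*conj(1) + 2*(0)*conj(1) + 2*(0)*conj(1) + 2*(0)*conj(1) + 4*(0)*conj(1) + 4*(0)*conj(1)]
      = (1/16)[(4) + (-4) + (0) + (0) + (0) + (0) + (0)] = 0/16 = 0
  <chi_6*chi_5, chi_2> = (1/16)[1*(4)*conj(1) + 1*(-4)*conj(1) + 2*(0)*conj(1) + 2*(0)*conj(1) + 2*(0)*conj(1) + 4*(0)*conj(-1) + 4*(0)*conj(-1)]
      = (1/16)[(4) + (-4) + (0) + (0) + (0) + (0) + (0)] = 0/16 = 0
  <chi_6*chi_5, chi_3> = (1/16)[1*(4)*conj(1) + 1*(-4)*conj(1) + 2*(0)*conj(-1) + 2*(0)*conj(1) + 2*(0)*conj(-1) + 4*(0)*conj(1) + 4*(0)*conj(-1)]
      = (1/16)[(4) + (-4) + (0) + (0) + (0) + (0) + (0)] = 0/16 = 0
  <chi_6*chi_5, chi_4> = (1/16)[1*(4)*conj(1) + 1*(-4)*conj(1) + 2*(0)*conj(-1) + 2*(0)*conj(1) + 2*(0)*conj(-1) + 4*(0)*conj(-1) + 4*(0)*conj(1)]
      = (1/16)[(4) + (-4) + (0) + (0) + (0) + (0) + (0)] = 0/16 = 0
  <chi_6*chi_5, chi_5> = (1/16)[1*(4)*conj(2) + 1*(-4)*conj(-2) + 2*(0)*conj(sqrt(2)) + 2*(0)*conj(0) + 2*(0)*conj(-sqrt(2)) + 4*(0)*conj(0) + 4*(0)*conj(0)]
      = (1/16)[(8) + (8) + (0) + (0) + (0) + (0) + (0)] = 16/16 = 1
  <chi_6*chi_5, chi_6> = (1/16)[1*(4)*conj(2) + 1*(-4)*conj(2) + 2*(0)*conj(0) + 2*(0)*conj(-2) + 2*(0)*conj(0) + 4*(0)*conj(0) + 4*(0)*conj(0)]
      = (1/16)[(8) + (-8) + (0) + (0) + (0) + (0) + (0)] = 0/16 = 0
  <chi_6*chi_5, chi_7> = (1/16)[1*(4)*conj(2) + 1*(-4)*conj(-2) + 2*(0)*conj(-sqrt(2)) + 2*(0)*conj(0) + 2*(0)*conj(sqrt(2)) + 4*(0)*conj(0) + 4*(0)*conj(0)]
      = (1/16)[(8) + (8) + (0) + (0) + (0) + (0) + (0)] = 16/16 = 1
Hence the multiplicities are chi_5: 1, chi_7: 1. Dimension check: dim(chi_6)*dim(chi_5) = 2*2 = 4 and sum (mult * dim) = 1*2 + 1*2 = 4.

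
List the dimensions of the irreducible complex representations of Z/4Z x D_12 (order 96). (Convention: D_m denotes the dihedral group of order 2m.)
Dimensions: 1, 1, 1, 1, 1, 1, 1, 1, 1, 1, 1, 1, 1, 1, 1, 1, 2, 2, 2, 2, 2, 2, 2, 2, 2, 2, 2, 2, 2, 2, 2, 2, 2, 2, 2, 2

Why: There are 36 irreducibles (= number of conjugacy classes). Their dimensions d_i satisfy sum d_i^2 = |G| = 96: 1 + 1 + 1 + 1 + 1 + 1 + 1 + 1 + 1 + 1 + 1 + 1 + 1 + 1 + 1 + 1 + 4 + 4 + 4 + 4 + 4 + 4 + 4 + 4 + 4 + 4 + 4 + 4 + 4 + 4 + 4 + 4 + 4 + 4 + 4 + 4 = 96. (For the product with Z/4Z: each of the 4 1-dim characters of Z/4Z tensors with each irrep of D_12, giving 4 copies of each D_12-dimension.)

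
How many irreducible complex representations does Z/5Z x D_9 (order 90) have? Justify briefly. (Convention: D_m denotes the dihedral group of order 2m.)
30

Reasoning: The number of irreducible complex representations of a finite group equals its number of conjugacy classes. For a direct product, #classes(G x H) = #classes(G) * #classes(H). Z/5Z has 5 classes (abelian), D_9 has 6 classes, so 5 * 6 = 30, so Z/5Z x D_9 (order 90) has exactly 30 irreducible complex representations.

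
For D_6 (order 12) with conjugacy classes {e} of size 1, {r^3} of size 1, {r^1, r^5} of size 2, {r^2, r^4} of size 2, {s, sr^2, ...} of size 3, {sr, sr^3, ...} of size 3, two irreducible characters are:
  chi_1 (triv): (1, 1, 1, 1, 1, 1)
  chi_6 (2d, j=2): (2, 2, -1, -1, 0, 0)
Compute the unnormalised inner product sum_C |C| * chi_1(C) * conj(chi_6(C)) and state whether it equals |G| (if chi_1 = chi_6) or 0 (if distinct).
Sum = 0; so <chi_1, chi_6> = 0 (distinct irreducibles are orthogonal).

Derivation: Compute term by term over conjugacy classes (|C| * chi_1(C) * conj(chi_6(C))):
  1*(1)*conj(2) + 1*(1)*conj(2) + 2*(1)*conj(-1) + 2*(1)*conj(-1) + 3*(1)*conj(0) + 3*(1)*conj(0)
  = (2) + (2) + (-2) + (-2) + (0) + (0)
  = 0.
Dividing by |G| = 12 gives 0/12 = 0, matching the row-orthogonality relation <chi_1, chi_6> = [chi_1 = chi_6].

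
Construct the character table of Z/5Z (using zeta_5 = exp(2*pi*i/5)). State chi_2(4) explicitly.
Character table of Z/5Z (irreps indexed chi_0,...,chi_4 with chi_k(m) = zeta_5^(k*m), zeta_5 = exp(2*pi*i/5)):
  irrep \ class  {0} (size 1)  {1} (size 1)    {2} (size 1)    {3} (size 1)    {4} (size 1)  
  chi_0          1             1               1               1               1             
  chi_1          1             exp(2*I*pi/5)   exp(4*I*pi/5)   exp(-4*I*pi/5)  exp(-2*I*pi/5)
  chi_2          1             exp(4*I*pi/5)   exp(-2*I*pi/5)  exp(2*I*pi/5)   exp(-4*I*pi/5)
  chi_3          1             exp(-4*I*pi/5)  exp(2*I*pi/5)   exp(-2*I*pi/5)  exp(4*I*pi/5) 
  chi_4          1             exp(-2*I*pi/5)  exp(-4*I*pi/5)  exp(4*I*pi/5)   exp(2*I*pi/5) 

Spot check: chi_2(4) = zeta_5^(2*4) = zeta_5^8 = exp(-4*I*pi/5).

Justification: Z/5Z is abelian, so all 5 irreducible complex representations are 1-dimensional. They are given by chi_k(m) = zeta_5^(k*m) for k = 0,...,4. Row orthogonality: sum_m chi_k(m) conj(chi_l(m)) = 5 * [k = l].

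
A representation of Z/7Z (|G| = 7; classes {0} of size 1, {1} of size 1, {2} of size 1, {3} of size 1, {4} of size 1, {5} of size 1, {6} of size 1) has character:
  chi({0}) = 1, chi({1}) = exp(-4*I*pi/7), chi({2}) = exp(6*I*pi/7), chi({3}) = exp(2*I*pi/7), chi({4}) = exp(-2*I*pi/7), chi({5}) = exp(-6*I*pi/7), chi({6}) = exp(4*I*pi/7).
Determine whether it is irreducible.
Irreducible: <chi, chi> = 1.

Solution. <chi, chi> = (1/|G|) sum_C |C| * |chi(C)|^2 = (1/7)[1*|1|^2 + 1*|exp(-4*I*pi/7)|^2 + 1*|exp(6*I*pi/7)|^2 + 1*|exp(2*I*pi/7)|^2 + 1*|exp(-2*I*pi/7)|^2 + 1*|exp(-6*I*pi/7)|^2 + 1*|exp(4*I*pi/7)|^2]
  = (1/7)[(1) + (1) + (1) + (1) + (1) + (1) + (1)] = 7/7 = 1.
(Exp terms are combined using exp(i*s)*conj(exp(i*t)) = exp(i*(s-t)), and sums of them are collapsed using the identity that for every m > 1 the m distinct m-th roots of unity sum to 0, e.g. 1 + exp(2*I*pi/3) + exp(-2*I*pi/3) = 0.)
A character is irreducible iff <chi, chi> = 1, so this representation is irreducible.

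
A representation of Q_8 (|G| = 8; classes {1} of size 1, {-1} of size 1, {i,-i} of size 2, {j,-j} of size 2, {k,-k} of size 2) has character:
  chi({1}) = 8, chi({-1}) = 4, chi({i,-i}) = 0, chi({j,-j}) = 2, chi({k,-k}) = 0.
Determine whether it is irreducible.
Not irreducible (reducible): <chi, chi> = 11 > 1.

Proof sketch: <chi, chi> = (1/|G|) sum_C |C| * |chi(C)|^2 = (1/8)[1*|8|^2 + 1*|4|^2 + 2*|0|^2 + 2*|2|^2 + 2*|0|^2]
  = (1/8)[(64) + (16) + (0) + (8) + (0)] = 88/8 = 11.
A character is irreducible iff <chi, chi> = 1, so this representation is reducible.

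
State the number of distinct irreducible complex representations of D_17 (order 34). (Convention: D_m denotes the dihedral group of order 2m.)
10

Proof sketch: The number of irreducible complex representations of a finite group equals its number of conjugacy classes. D_17 has 10 conjugacy classes ((n+3)/2 for n odd), so D_17 (order 34) has exactly 10 irreducible complex representations.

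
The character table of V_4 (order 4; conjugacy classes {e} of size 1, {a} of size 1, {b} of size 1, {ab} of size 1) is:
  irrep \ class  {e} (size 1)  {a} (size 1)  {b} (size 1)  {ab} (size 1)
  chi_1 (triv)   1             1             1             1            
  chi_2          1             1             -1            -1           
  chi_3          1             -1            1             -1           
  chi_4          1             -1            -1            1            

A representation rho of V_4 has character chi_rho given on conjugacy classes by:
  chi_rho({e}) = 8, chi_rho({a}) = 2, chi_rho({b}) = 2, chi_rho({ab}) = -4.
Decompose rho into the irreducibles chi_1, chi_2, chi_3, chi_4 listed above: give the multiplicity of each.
Multiplicities: chi_1: 2, chi_2: 3, chi_3: 3, chi_4: 0.

Details: Use <chi_rho, chi> = (1/|G|) sum_C |C| * chi_rho(C) * conj(chi(C)) with |G| = 4 for each irreducible chi in the table:
  <chi_rho, chi_1> = (1/4)[1*(8)*conj(1) + 1*(2)*conj(1) + 1*(2)*conj(1) + 1*(-4)*conj(1)]
      = (1/4)[(8) + (2) + (2) + (-4)] = 8/4 = 2
  <chi_rho, chi_2> = (1/4)[1*(8)*conj(1) + 1*(2)*conj(1) + 1*(2)*conj(-1) + 1*(-4)*conj(-1)]
      = (1/4)[(8) + (2) + (-2) + (4)] = 12/4 = 3
  <chi_rho, chi_3> = (1/4)[1*(8)*conj(1) + 1*(2)*conj(-1) + 1*(2)*conj(1) + 1*(-4)*conj(-1)]
      = (1/4)[(8) + (-2) + (2) + (4)] = 12/4 = 3
  <chi_rho, chi_4> = (1/4)[1*(8)*conj(1) + 1*(2)*conj(-1) + 1*(2)*conj(-1) + 1*(-4)*conj(1)]
      = (1/4)[(8) + (-2) + (-2) + (-4)] = 0/4 = 0
Dimension check: dim(rho) = sum (mult * dim) = 2*1 + 3*1 + 3*1 + 0*1 = 8 = chi_rho(e) = 8.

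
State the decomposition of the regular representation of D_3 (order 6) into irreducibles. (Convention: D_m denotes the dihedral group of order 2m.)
Each irreducible V_i of dimension d_i appears with multiplicity d_i, i.e. rho_reg = (direct sum over all irreducibles V_i) d_i V_i. The irreducible dimensions for D_3 are 1, 1, 2: 2 irreducibles of dimension 1, each with multiplicity 1; 1 irreducible of dimension 2, with multiplicity 2. Total dimension 2*1*1 + 1*2*2 = 6 = |G|.

Reasoning: General theorem: in the regular representation of a finite group G, each irreducible appears with multiplicity equal to its dimension. Check: dim(rho_reg) = sum d_i^2 = 1 + 1 + 4 = 6 = |G|.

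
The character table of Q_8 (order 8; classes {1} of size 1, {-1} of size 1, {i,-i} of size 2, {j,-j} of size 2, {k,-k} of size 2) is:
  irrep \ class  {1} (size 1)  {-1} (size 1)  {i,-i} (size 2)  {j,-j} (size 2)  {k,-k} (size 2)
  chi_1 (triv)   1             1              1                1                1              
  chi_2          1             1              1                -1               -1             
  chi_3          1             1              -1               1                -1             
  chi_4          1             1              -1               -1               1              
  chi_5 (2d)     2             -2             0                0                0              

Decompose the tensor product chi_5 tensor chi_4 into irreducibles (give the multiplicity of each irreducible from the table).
chi_5 tensor chi_4 = chi_5 (all other irreducibles have multiplicity 0).

The character of a tensor product is the pointwise product (chi_5 * chi_4)(C) = chi_5(C) * chi_4(C):
  {1}: (2)*(1), {-1}: (-2)*(1), {i,-i}: (0)*(-1), {j,-j}: (0)*(-1), {k,-k}: (0)*(1)
so (chi_5 * chi_4) takes values
  {1} -> 2, {-1} -> -2, {i,-i} -> 0, {j,-j} -> 0, {k,-k} -> 0.
Now take the inner product of this character with each irreducible chi from the table, <chi_5*chi_4, chi> = (1/8) sum_C |C| (chi_5*chi_4)(C) conj(chi(C)):
  <chi_5*chi_4, chi_1> = (1/8)[1*(2)*conj(1) + 1*(-2)*conj(1) + 2*(0)*conj(1) + 2*(0)*conj(1) + 2*(0)*conj(1)]
      = (1/8)[(2) + (-2) + (0) + (0) + (0)] = 0/8 = 0
  <chi_5*chi_4, chi_2> = (1/8)[1*(2)*conj(1) + 1*(-2)*conj(1) + 2*(0)*conj(1) + 2*(0)*conj(-1) + 2*(0)*conj(-1)]
      = (1/8)[(2) + (-2) + (0) + (0) + (0)] = 0/8 = 0
  <chi_5*chi_4, chi_3> = (1/8)[1*(2)*conj(1) + 1*(-2)*conj(1) + 2*(0)*conj(-1) + 2*(0)*conj(1) + 2*(0)*conj(-1)]
      = (1/8)[(2) + (-2) + (0) + (0) + (0)] = 0/8 = 0
  <chi_5*chi_4, chi_4> = (1/8)[1*(2)*conj(1) + 1*(-2)*conj(1) + 2*(0)*conj(-1) + 2*(0)*conj(-1) + 2*(0)*conj(1)]
      = (1/8)[(2) + (-2) + (0) + (0) + (0)] = 0/8 = 0
  <chi_5*chi_4, chi_5> = (1/8)[1*(2)*conj(2) + 1*(-2)*conj(-2) + 2*(0)*conj(0) + 2*(0)*conj(0) + 2*(0)*conj(0)]
      = (1/8)[(4) + (4) + (0) + (0) + (0)] = 8/8 = 1
Hence the multiplicities are chi_5: 1. Dimension check: dim(chi_5)*dim(chi_4) = 2*1 = 2 and sum (mult * dim) = 1*2 = 2.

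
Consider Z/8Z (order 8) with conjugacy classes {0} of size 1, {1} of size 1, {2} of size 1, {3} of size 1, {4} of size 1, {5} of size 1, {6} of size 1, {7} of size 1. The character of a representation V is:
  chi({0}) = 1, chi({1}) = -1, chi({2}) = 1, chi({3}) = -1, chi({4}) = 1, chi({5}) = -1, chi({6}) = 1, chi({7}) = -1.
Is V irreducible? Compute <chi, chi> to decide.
Irreducible: <chi, chi> = 1.

Derivation: <chi, chi> = (1/|G|) sum_C |C| * |chi(C)|^2 = (1/8)[1*|1|^2 + 1*|-1|^2 + 1*|1|^2 + 1*|-1|^2 + 1*|1|^2 + 1*|-1|^2 + 1*|1|^2 + 1*|-1|^2]
  = (1/8)[(1) + (1) + (1) + (1) + (1) + (1) + (1) + (1)] = 8/8 = 1.
(Exp terms are combined using exp(i*s)*conj(exp(i*t)) = exp(i*(s-t)), and sums of them are collapsed using the identity that for every m > 1 the m distinct m-th roots of unity sum to 0, e.g. 1 + exp(2*I*pi/3) + exp(-2*I*pi/3) = 0.)
A character is irreducible iff <chi, chi> = 1, so this representation is irreducible.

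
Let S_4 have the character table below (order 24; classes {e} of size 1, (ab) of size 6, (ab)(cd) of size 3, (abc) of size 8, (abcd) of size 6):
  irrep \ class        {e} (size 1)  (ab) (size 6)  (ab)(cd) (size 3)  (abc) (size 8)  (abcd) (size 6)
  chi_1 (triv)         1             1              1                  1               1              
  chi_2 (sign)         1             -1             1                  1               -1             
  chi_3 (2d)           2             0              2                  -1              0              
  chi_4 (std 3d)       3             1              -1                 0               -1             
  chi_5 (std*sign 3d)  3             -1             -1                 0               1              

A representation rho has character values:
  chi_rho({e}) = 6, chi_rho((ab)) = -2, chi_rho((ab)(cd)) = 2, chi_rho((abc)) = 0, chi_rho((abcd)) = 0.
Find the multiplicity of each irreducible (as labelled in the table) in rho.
Multiplicities: chi_1: 0, chi_2: 1, chi_3: 1, chi_4: 0, chi_5: 1.

Explanation: Use <chi_rho, chi> = (1/|G|) sum_C |C| * chi_rho(C) * conj(chi(C)) with |G| = 24 for each irreducible chi in the table:
  <chi_rho, chi_1> = (1/24)[1*(6)*conj(1) + 6*(-2)*conj(1) + 3*(2)*conj(1) + 8*(0)*conj(1) + 6*(0)*conj(1)]
      = (1/24)[(6) + (-12) + (6) + (0) + (0)] = 0/24 = 0
  <chi_rho, chi_2> = (1/24)[1*(6)*conj(1) + 6*(-2)*conj(-1) + 3*(2)*conj(1) + 8*(0)*conj(1) + 6*(0)*conj(-1)]
      = (1/24)[(6) + (12) + (6) + (0) + (0)] = 24/24 = 1
  <chi_rho, chi_3> = (1/24)[1*(6)*conj(2) + 6*(-2)*conj(0) + 3*(2)*conj(2) + 8*(0)*conj(-1) + 6*(0)*conj(0)]
      = (1/24)[(12) + (0) + (12) + (0) + (0)] = 24/24 = 1
  <chi_rho, chi_4> = (1/24)[1*(6)*conj(3) + 6*(-2)*conj(1) + 3*(2)*conj(-1) + 8*(0)*conj(0) + 6*(0)*conj(-1)]
      = (1/24)[(18) + (-12) + (-6) + (0) + (0)] = 0/24 = 0
  <chi_rho, chi_5> = (1/24)[1*(6)*conj(3) + 6*(-2)*conj(-1) + 3*(2)*conj(-1) + 8*(0)*conj(0) + 6*(0)*conj(1)]
      = (1/24)[(18) + (12) + (-6) + (0) + (0)] = 24/24 = 1
Dimension check: dim(rho) = sum (mult * dim) = 0*1 + 1*1 + 1*2 + 0*3 + 1*3 = 6 = chi_rho(e) = 6.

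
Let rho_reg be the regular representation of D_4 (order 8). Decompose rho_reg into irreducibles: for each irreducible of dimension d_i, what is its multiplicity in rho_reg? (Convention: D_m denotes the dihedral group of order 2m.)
Each irreducible V_i of dimension d_i appears with multiplicity d_i, i.e. rho_reg = (direct sum over all irreducibles V_i) d_i V_i. The irreducible dimensions for D_4 are 1, 1, 1, 1, 2: 4 irreducibles of dimension 1, each with multiplicity 1; 1 irreducible of dimension 2, with multiplicity 2. Total dimension 4*1*1 + 1*2*2 = 8 = |G|.

Argument: General theorem: in the regular representation of a finite group G, each irreducible appears with multiplicity equal to its dimension. Check: dim(rho_reg) = sum d_i^2 = 1 + 1 + 1 + 1 + 4 = 8 = |G|.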